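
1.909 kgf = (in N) 1 kgf = 9.80665 N, so 1.909 kgf = 1.909 * 9.80665 = 18.720895 N. Result: 18.720895 N ≈ 18.72 N (4 s.f.). Final answer: 18.72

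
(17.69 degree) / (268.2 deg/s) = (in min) 1 degree = 0.017453293 rad, so 17.69 degree = 17.69 * 0.017453293 = 0.30874874 rad. 1 deg/s = 0.017453293 rad/s, so 268.2 deg/s = 268.2 * 0.017453293 = 4.6809731 rad/s. Combine: 0.30874874 rad / 4.6809731 rad/s = 0.06595824 s. 1 min = 60 s, so 0.06595824 s = 0.06595824 / 60 = 0.001099304 min ≈ 0.001099 min (4 s.f.). Final answer: 0.001099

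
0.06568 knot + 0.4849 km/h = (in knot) 0.3275. Check: 1 knot = 0.51444444 m/s, so 0.06568 knot = 0.06568 * 0.51444444 = 0.033788711 m/s. 1 km/h = 0.27777778 m/s, so 0.4849 km/h = 0.4849 * 0.27777778 = 0.13469444 m/s. Sum: 0.033788711 + 0.13469444 = 0.16848316 m/s. 1 knot = 0.51444444 m/s, so 0.16848316 m/s = 0.16848316 / 0.51444444 = 0.32750505 knot ≈ 0.3275 knot (4 s.f.).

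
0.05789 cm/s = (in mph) 1 cm/s = 0.01 m/s, so 0.05789 cm/s = 0.05789 * 0.01 = 0.0005789 m/s. 1 mph = 0.44704 m/s, so 0.0005789 m/s = 0.0005789 / 0.44704 = 0.0012949624 mph ≈ 0.001295 mph (4 s.f.). Final answer: 0.001295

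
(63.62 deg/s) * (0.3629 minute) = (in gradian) 1 deg/s = 0.017453293 rad/s, so 63.62 deg/s = 63.62 * 0.017453293 = 1.1103785 rad/s. 1 minute = 60 s, so 0.3629 minute = 0.3629 * 60 = 21.774 s. Combine: 1.1103785 rad/s * 21.774 s = 24.177381 rad. 1 gradian = 0.015707963 rad, so 24.177381 rad = 24.177381 / 0.015707963 = 1539.1799 gradian ≈ 1539 gradian (4 s.f.). Final answer: 1539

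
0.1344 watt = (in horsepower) 0.1344 watt = 0.1344 W. 1 horsepower = 745.69987 W, so 0.1344 W = 0.1344 / 745.69987 = 0.00018023337 horsepower ≈ 0.0001802 horsepower (4 s.f.). Final answer: 0.0001802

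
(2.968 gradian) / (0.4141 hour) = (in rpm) 0.0002986. Check: 1 gradian = 0.015707963 rad, so 2.968 gradian = 2.968 * 0.015707963 = 0.046621235 rad. 1 hour = 3600 s, so 0.4141 hour = 0.4141 * 3600 = 1490.76 s. Combine: 0.046621235 rad / 1490.76 s = 3.1273468e-05 rad/s. 1 rpm = 0.10471976 rad/s, so 3.1273468e-05 rad/s = 3.1273468e-05 / 0.10471976 = 0.00029863962 rpm ≈ 0.0002986 rpm (4 s.f.).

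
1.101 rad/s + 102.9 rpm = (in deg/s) 1.101 rad/s is already in rad/s. 1 rpm = 0.10471976 rad/s, so 102.9 rpm = 102.9 * 0.10471976 = 10.775663 rad/s. Sum: 1.101 + 10.775663 = 11.876663 rad/s. 1 deg/s = 0.017453293 rad/s, so 11.876663 rad/s = 11.876663 / 0.017453293 = 680.48265 deg/s ≈ 680.5 deg/s (4 s.f.). Final answer: 680.5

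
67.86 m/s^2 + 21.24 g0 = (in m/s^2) 67.86 m/s^2 is already in m/s^2. 1 g0 = 9.80665 m/s^2, so 21.24 g0 = 21.24 * 9.80665 = 208.29325 m/s^2. Sum: 67.86 + 208.29325 = 276.15325 m/s^2. Result: 276.15325 m/s^2 ≈ 276.2 m/s^2 (4 s.f.). Final answer: 276.2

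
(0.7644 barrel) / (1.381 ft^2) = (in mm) 947.2. Check: 1 barrel = 0.15898729 m^3, so 0.7644 barrel = 0.7644 * 0.15898729 = 0.12152989 m^3. 1 ft^2 = 0.09290304 m^2, so 1.381 ft^2 = 1.381 * 0.09290304 = 0.1282991 m^2. Combine: 0.12152989 m^3 / 0.1282991 m^2 = 0.94723883 m. 1 mm = 0.001 m, so 0.94723883 m = 0.94723883 / 0.001 = 947.23883 mm ≈ 947.2 mm (4 s.f.).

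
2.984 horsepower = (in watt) 2225. Check: 1 horsepower = 745.69987 W, so 2.984 horsepower = 2.984 * 745.69987 = 2225.1684 W. 2225.1684 W = 2225.1684 watt ≈ 2225 watt (4 s.f.).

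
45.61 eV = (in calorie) 1.747e-18. Check: 1 eV = 1.6021766e-19 J, so 45.61 eV = 45.61 * 1.6021766e-19 = 7.3075276e-18 J. 1 calorie = 4.184 J, so 7.3075276e-18 J = 7.3075276e-18 / 4.184 = 1.746541e-18 calorie ≈ 1.747e-18 calorie (4 s.f.).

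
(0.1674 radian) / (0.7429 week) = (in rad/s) 3.726e-07. Check: 0.1674 radian = 0.1674 rad. 1 week = 604800 s, so 0.7429 week = 0.7429 * 604800 = 449305.92 s. Combine: 0.1674 rad / 449305.92 s = 3.7257466e-07 rad/s. Result: 3.7257466e-07 rad/s ≈ 3.726e-07 rad/s (4 s.f.).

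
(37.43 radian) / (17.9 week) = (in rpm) 3.302e-05. Check: 37.43 radian = 37.43 rad. 1 week = 604800 s, so 17.9 week = 17.9 * 604800 = 10825920 s. Combine: 37.43 rad / 10825920 s = 3.4574429e-06 rad/s. 1 rpm = 0.10471976 rad/s, so 3.4574429e-06 rad/s = 3.4574429e-06 / 0.10471976 = 3.3016147e-05 rpm ≈ 3.302e-05 rpm (4 s.f.).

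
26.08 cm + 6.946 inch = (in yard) 0.4782. Check: 1 cm = 0.01 m, so 26.08 cm = 26.08 * 0.01 = 0.2608 m. 1 inch = 0.0254 m, so 6.946 inch = 6.946 * 0.0254 = 0.1764284 m. Sum: 0.2608 + 0.1764284 = 0.4372284 m. 1 yard = 0.9144 m, so 0.4372284 m = 0.4372284 / 0.9144 = 0.47815879 yard ≈ 0.4782 yard (4 s.f.).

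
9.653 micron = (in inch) 0.00038. Check: 1 micron = 1e-06 m, so 9.653 micron = 9.653 * 1e-06 = 9.653e-06 m. 1 inch = 0.0254 m, so 9.653e-06 m = 9.653e-06 / 0.0254 = 0.00038003937 inch ≈ 0.00038 inch (4 s.f.).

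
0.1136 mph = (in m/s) 0.05078. Check: 1 mph = 0.44704 m/s, so 0.1136 mph = 0.1136 * 0.44704 = 0.050783744 m/s. Result: 0.050783744 m/s ≈ 0.05078 m/s (4 s.f.).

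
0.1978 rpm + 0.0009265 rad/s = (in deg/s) 1 rpm = 0.10471976 rad/s, so 0.1978 rpm = 0.1978 * 0.10471976 = 0.020713568 rad/s. 0.0009265 rad/s is already in rad/s. Sum: 0.020713568 + 0.0009265 = 0.021640068 rad/s. 1 deg/s = 0.017453293 rad/s, so 0.021640068 rad/s = 0.021640068 / 0.017453293 = 1.2398845 deg/s ≈ 1.24 deg/s (4 s.f.). Final answer: 1.24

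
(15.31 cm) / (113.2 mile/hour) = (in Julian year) 9.587e-11. Check: 1 cm = 0.01 m, so 15.31 cm = 15.31 * 0.01 = 0.1531 m. 1 mile/hour = 0.44704 m/s, so 113.2 mile/hour = 113.2 * 0.44704 = 50.604928 m/s. Combine: 0.1531 m / 50.604928 m/s = 0.0030253971 s. 1 Julian year = 31557600 s, so 0.0030253971 s = 0.0030253971 / 31557600 = 9.5869047e-11 Julian year ≈ 9.587e-11 Julian year (4 s.f.).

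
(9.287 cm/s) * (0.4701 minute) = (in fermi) 1 cm/s = 0.01 m/s, so 9.287 cm/s = 9.287 * 0.01 = 0.09287 m/s. 1 minute = 60 s, so 0.4701 minute = 0.4701 * 60 = 28.206 s. Combine: 0.09287 m/s * 28.206 s = 2.6194912 m. 1 fermi = 1e-15 m, so 2.6194912 m = 2.6194912 / 1e-15 = 2.6194912e+15 fermi ≈ 2.619e+15 fermi (4 s.f.). Final answer: 2.619e+15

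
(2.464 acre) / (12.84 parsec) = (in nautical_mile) 1 acre = 4046.8564 m^2, so 2.464 acre = 2.464 * 4046.8564 = 9971.4542 m^2. 1 parsec = 3.0856776e+16 m, so 12.84 parsec = 12.84 * 3.0856776e+16 = 3.96201e+17 m. Combine: 9971.4542 m^2 / 3.96201e+17 m = 2.5167665e-14 m. 1 nautical_mile = 1852 m, so 2.5167665e-14 m = 2.5167665e-14 / 1852 = 1.3589452e-17 nautical_mile ≈ 1.359e-17 nautical_mile (4 s.f.). Final answer: 1.359e-17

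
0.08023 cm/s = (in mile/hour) 0.001795. Check: 1 cm/s = 0.01 m/s, so 0.08023 cm/s = 0.08023 * 0.01 = 0.0008023 m/s. 1 mile/hour = 0.44704 m/s, so 0.0008023 m/s = 0.0008023 / 0.44704 = 0.001794694 mile/hour ≈ 0.001795 mile/hour (4 s.f.).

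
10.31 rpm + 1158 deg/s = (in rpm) 203.3. Check: 1 rpm = 0.10471976 rad/s, so 10.31 rpm = 10.31 * 0.10471976 = 1.0796607 rad/s. 1 deg/s = 0.017453293 rad/s, so 1158 deg/s = 1158 * 0.017453293 = 20.210913 rad/s. Sum: 1.0796607 + 20.210913 = 21.290573 rad/s. 1 rpm = 0.10471976 rad/s, so 21.290573 rad/s = 21.290573 / 0.10471976 = 203.31 rpm ≈ 203.3 rpm (4 s.f.).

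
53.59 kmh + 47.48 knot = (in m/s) 39.31. Check: 1 kmh = 0.27777778 m/s, so 53.59 kmh = 53.59 * 0.27777778 = 14.886111 m/s. 1 knot = 0.51444444 m/s, so 47.48 knot = 47.48 * 0.51444444 = 24.425822 m/s. Sum: 14.886111 + 24.425822 = 39.311933 m/s. Result: 39.311933 m/s ≈ 39.31 m/s (4 s.f.).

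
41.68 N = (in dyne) 4.168e+06. Check: 1 dyne = 1e-05 N, so 41.68 N = 41.68 / 1e-05 = 4168000 dyne ≈ 4.168e+06 dyne (4 s.f.).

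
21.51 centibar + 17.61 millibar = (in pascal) 2.327e+04. Check: 1 centibar = 1000 Pa, so 21.51 centibar = 21.51 * 1000 = 21510 Pa. 1 millibar = 100 Pa, so 17.61 millibar = 17.61 * 100 = 1761 Pa. Sum: 21510 + 1761 = 23271 Pa. 23271 Pa = 23271 pascal ≈ 2.327e+04 pascal (4 s.f.).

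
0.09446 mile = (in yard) 166.2. Check: 1 mile = 1609.344 m, so 0.09446 mile = 0.09446 * 1609.344 = 152.01863 m. 1 yard = 0.9144 m, so 152.01863 m = 152.01863 / 0.9144 = 166.2496 yard ≈ 166.2 yard (4 s.f.).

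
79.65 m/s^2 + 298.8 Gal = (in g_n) 79.65 m/s^2 is already in m/s^2. 1 Gal = 0.01 m/s^2, so 298.8 Gal = 298.8 * 0.01 = 2.988 m/s^2. Sum: 79.65 + 2.988 = 82.638 m/s^2. 1 g_n = 9.80665 m/s^2, so 82.638 m/s^2 = 82.638 / 9.80665 = 8.4267308 g_n ≈ 8.427 g_n (4 s.f.). Final answer: 8.427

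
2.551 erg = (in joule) 2.551e-07. Check: 1 erg = 1e-07 J, so 2.551 erg = 2.551 * 1e-07 = 2.551e-07 J. 2.551e-07 J = 2.551e-07 joule.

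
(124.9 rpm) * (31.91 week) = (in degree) 1 rpm = 0.10471976 rad/s, so 124.9 rpm = 124.9 * 0.10471976 = 13.079497 rad/s. 1 week = 604800 s, so 31.91 week = 31.91 * 604800 = 19299168 s. Combine: 13.079497 rad/s * 19299168 s = 2.5242342e+08 rad. 1 degree = 0.017453293 rad, so 2.5242342e+08 rad = 2.5242342e+08 / 0.017453293 = 1.4462796e+10 degree ≈ 1.446e+10 degree (4 s.f.). Final answer: 1.446e+10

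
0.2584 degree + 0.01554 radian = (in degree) 1 degree = 0.017453293 rad, so 0.2584 degree = 0.2584 * 0.017453293 = 0.0045099308 rad. 0.01554 radian = 0.01554 rad. Sum: 0.0045099308 + 0.01554 = 0.020049931 rad. 1 degree = 0.017453293 rad, so 0.020049931 rad = 0.020049931 / 0.017453293 = 1.1487764 degree ≈ 1.149 degree (4 s.f.). Final answer: 1.149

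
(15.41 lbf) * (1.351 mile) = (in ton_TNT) 3.562e-05. Check: 1 lbf = 4.4482216 N, so 15.41 lbf = 15.41 * 4.4482216 = 68.547095 N. 1 mile = 1609.344 m, so 1.351 mile = 1.351 * 1609.344 = 2174.2237 m. Combine: 68.547095 N * 2174.2237 m = 149036.72 J. 1 ton_TNT = 4.184e+09 J, so 149036.72 J = 149036.72 / 4.184e+09 = 3.5620631e-05 ton_TNT ≈ 3.562e-05 ton_TNT (4 s.f.).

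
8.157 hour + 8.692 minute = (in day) 1 hour = 3600 s, so 8.157 hour = 8.157 * 3600 = 29365.2 s. 1 minute = 60 s, so 8.692 minute = 8.692 * 60 = 521.52 s. Sum: 29365.2 + 521.52 = 29886.72 s. 1 day = 86400 s, so 29886.72 s = 29886.72 / 86400 = 0.34591111 day ≈ 0.3459 day (4 s.f.). Final answer: 0.3459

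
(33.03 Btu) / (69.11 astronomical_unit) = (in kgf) 1 Btu = 1055.0559 J, so 33.03 Btu = 33.03 * 1055.0559 = 34848.495 J. 1 astronomical_unit = 1.4959787e+11 m, so 69.11 astronomical_unit = 69.11 * 1.4959787e+11 = 1.0338709e+13 m. Combine: 34848.495 J / 1.0338709e+13 m = 3.3706815e-09 N. 1 kgf = 9.80665 N, so 3.3706815e-09 N = 3.3706815e-09 / 9.80665 = 3.4371386e-10 kgf ≈ 3.437e-10 kgf (4 s.f.). Final answer: 3.437e-10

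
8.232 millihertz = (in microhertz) 8232. Check: 1 millihertz = 0.001 Hz, so 8.232 millihertz = 8.232 * 0.001 = 0.008232 Hz. 1 microhertz = 1e-06 Hz, so 0.008232 Hz = 0.008232 / 1e-06 = 8232 microhertz.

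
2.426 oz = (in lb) 1 oz = 0.028349523 kg, so 2.426 oz = 2.426 * 0.028349523 = 0.068775943 kg. 1 lb = 0.45359237 kg, so 0.068775943 kg = 0.068775943 / 0.45359237 = 0.151625 lb ≈ 0.1516 lb (4 s.f.). Final answer: 0.1516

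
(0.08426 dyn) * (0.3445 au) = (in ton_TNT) 1.038e-05. Check: 1 dyn = 1e-05 N, so 0.08426 dyn = 0.08426 * 1e-05 = 8.426e-07 N. 1 au = 1.4959787e+11 m, so 0.3445 au = 0.3445 * 1.4959787e+11 = 5.1536466e+10 m. Combine: 8.426e-07 N * 5.1536466e+10 m = 43424.627 J. 1 ton_TNT = 4.184e+09 J, so 43424.627 J = 43424.627 / 4.184e+09 = 1.0378735e-05 ton_TNT ≈ 1.038e-05 ton_TNT (4 s.f.).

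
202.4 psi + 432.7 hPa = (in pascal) 1 psi = 6894.7573 Pa, so 202.4 psi = 202.4 * 6894.7573 = 1395498.9 Pa. 1 hPa = 100 Pa, so 432.7 hPa = 432.7 * 100 = 43270 Pa. Sum: 1395498.9 + 43270 = 1438768.9 Pa. 1438768.9 Pa = 1438768.9 pascal ≈ 1.439e+06 pascal (4 s.f.). Final answer: 1.439e+06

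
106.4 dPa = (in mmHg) 0.07981. Check: 1 dPa = 0.1 Pa, so 106.4 dPa = 106.4 * 0.1 = 10.64 Pa. 1 mmHg = 133.32237 Pa, so 10.64 Pa = 10.64 / 133.32237 = 0.079806563 mmHg ≈ 0.07981 mmHg (4 s.f.).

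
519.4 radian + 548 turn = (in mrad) 519.4 radian = 519.4 rad. 1 turn = 6.2831853 rad, so 548 turn = 548 * 6.2831853 = 3443.1855 rad. Sum: 519.4 + 3443.1855 = 3962.5855 rad. 1 mrad = 0.001 rad, so 3962.5855 rad = 3962.5855 / 0.001 = 3962585.5 mrad ≈ 3.963e+06 mrad (4 s.f.). Final answer: 3.963e+06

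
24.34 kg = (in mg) 1 mg = 1e-06 kg, so 24.34 kg = 24.34 / 1e-06 = 24340000 mg ≈ 2.434e+07 mg (4 s.f.). Final answer: 2.434e+07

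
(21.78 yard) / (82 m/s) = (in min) 0.004048. Check: 1 yard = 0.9144 m, so 21.78 yard = 21.78 * 0.9144 = 19.915632 m. 82 m/s is already in m/s. Combine: 19.915632 m / 82 m/s = 0.24287356 s. 1 min = 60 s, so 0.24287356 s = 0.24287356 / 60 = 0.0040478927 min ≈ 0.004048 min (4 s.f.).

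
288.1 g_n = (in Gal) 2.825e+05. Check: 1 g_n = 9.80665 m/s^2, so 288.1 g_n = 288.1 * 9.80665 = 2825.2959 m/s^2. 1 Gal = 0.01 m/s^2, so 2825.2959 m/s^2 = 2825.2959 / 0.01 = 282529.59 Gal ≈ 2.825e+05 Gal (4 s.f.).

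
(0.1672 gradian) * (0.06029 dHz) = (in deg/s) 0.0009072. Check: 1 gradian = 0.015707963 rad, so 0.1672 gradian = 0.1672 * 0.015707963 = 0.0026263715 rad. 1 dHz = 0.1 Hz, so 0.06029 dHz = 0.06029 * 0.1 = 0.006029 Hz. Combine: 0.0026263715 rad * 0.006029 Hz = 1.5834394e-05 rad/s. 1 deg/s = 0.017453293 rad/s, so 1.5834394e-05 rad/s = 1.5834394e-05 / 0.017453293 = 0.00090724392 deg/s ≈ 0.0009072 deg/s (4 s.f.).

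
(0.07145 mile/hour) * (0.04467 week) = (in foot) 2831. Check: 1 mile/hour = 0.44704 m/s, so 0.07145 mile/hour = 0.07145 * 0.44704 = 0.031941008 m/s. 1 week = 604800 s, so 0.04467 week = 0.04467 * 604800 = 27016.416 s. Combine: 0.031941008 m/s * 27016.416 s = 862.93156 m. 1 foot = 0.3048 m, so 862.93156 m = 862.93156 / 0.3048 = 2831.1403 foot ≈ 2831 foot (4 s.f.).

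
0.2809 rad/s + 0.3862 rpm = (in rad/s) 0.2809 rad/s is already in rad/s. 1 rpm = 0.10471976 rad/s, so 0.3862 rpm = 0.3862 * 0.10471976 = 0.040442769 rad/s. Sum: 0.2809 + 0.040442769 = 0.32134277 rad/s. Result: 0.32134277 rad/s ≈ 0.3213 rad/s (4 s.f.). Final answer: 0.3213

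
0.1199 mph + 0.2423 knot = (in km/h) 1 mph = 0.44704 m/s, so 0.1199 mph = 0.1199 * 0.44704 = 0.053600096 m/s. 1 knot = 0.51444444 m/s, so 0.2423 knot = 0.2423 * 0.51444444 = 0.12464989 m/s. Sum: 0.053600096 + 0.12464989 = 0.17824998 m/s. 1 km/h = 0.27777778 m/s, so 0.17824998 m/s = 0.17824998 / 0.27777778 = 0.64169995 km/h ≈ 0.6417 km/h (4 s.f.). Final answer: 0.6417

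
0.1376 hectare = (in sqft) 1.481e+04. Check: 1 hectare = 10000 m^2, so 0.1376 hectare = 0.1376 * 10000 = 1376 m^2. 1 sqft = 0.09290304 m^2, so 1376 m^2 = 1376 / 0.09290304 = 14811.141 sqft ≈ 1.481e+04 sqft (4 s.f.).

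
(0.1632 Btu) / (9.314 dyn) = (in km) 1849. Check: 1 Btu = 1055.0559 J, so 0.1632 Btu = 0.1632 * 1055.0559 = 172.18512 J. 1 dyn = 1e-05 N, so 9.314 dyn = 9.314 * 1e-05 = 9.314e-05 N. Combine: 172.18512 J / 9.314e-05 N = 1848669.9 m. 1 km = 1000 m, so 1848669.9 m = 1848669.9 / 1000 = 1848.6699 km ≈ 1849 km (4 s.f.).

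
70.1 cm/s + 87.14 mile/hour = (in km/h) 1 cm/s = 0.01 m/s, so 70.1 cm/s = 70.1 * 0.01 = 0.701 m/s. 1 mile/hour = 0.44704 m/s, so 87.14 mile/hour = 87.14 * 0.44704 = 38.955066 m/s. Sum: 0.701 + 38.955066 = 39.656066 m/s. 1 km/h = 0.27777778 m/s, so 39.656066 m/s = 39.656066 / 0.27777778 = 142.76184 km/h ≈ 142.8 km/h (4 s.f.). Final answer: 142.8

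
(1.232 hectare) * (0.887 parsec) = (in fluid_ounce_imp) 1.187e+25. Check: 1 hectare = 10000 m^2, so 1.232 hectare = 1.232 * 10000 = 12320 m^2. 1 parsec = 3.0856776e+16 m, so 0.887 parsec = 0.887 * 3.0856776e+16 = 2.736996e+16 m. Combine: 12320 m^2 * 2.736996e+16 m = 3.3719791e+20 m^3. 1 fluid_ounce_imp = 2.8413063e-05 m^3, so 3.3719791e+20 m^3 = 3.3719791e+20 / 2.8413063e-05 = 1.1867707e+25 fluid_ounce_imp ≈ 1.187e+25 fluid_ounce_imp (4 s.f.).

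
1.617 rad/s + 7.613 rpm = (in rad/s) 1.617 rad/s is already in rad/s. 1 rpm = 0.10471976 rad/s, so 7.613 rpm = 7.613 * 0.10471976 = 0.7972315 rad/s. Sum: 1.617 + 0.7972315 = 2.4142315 rad/s. Result: 2.4142315 rad/s ≈ 2.414 rad/s (4 s.f.). Final answer: 2.414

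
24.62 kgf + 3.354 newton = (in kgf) 24.96. Check: 1 kgf = 9.80665 N, so 24.62 kgf = 24.62 * 9.80665 = 241.43972 N. 3.354 newton = 3.354 N. Sum: 241.43972 + 3.354 = 244.79372 N. 1 kgf = 9.80665 N, so 244.79372 N = 244.79372 / 9.80665 = 24.962013 kgf ≈ 24.96 kgf (4 s.f.).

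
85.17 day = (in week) 12.17. Check: 1 day = 86400 s, so 85.17 day = 85.17 * 86400 = 7358688 s. 1 week = 604800 s, so 7358688 s = 7358688 / 604800 = 12.167143 week ≈ 12.17 week (4 s.f.).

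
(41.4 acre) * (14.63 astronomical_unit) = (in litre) 3.667e+20. Check: 1 acre = 4046.8564 m^2, so 41.4 acre = 41.4 * 4046.8564 = 167539.86 m^2. 1 astronomical_unit = 1.4959787e+11 m, so 14.63 astronomical_unit = 14.63 * 1.4959787e+11 = 2.1886168e+12 m. Combine: 167539.86 m^2 * 2.1886168e+12 m = 3.6668055e+17 m^3. 1 litre = 0.001 m^3, so 3.6668055e+17 m^3 = 3.6668055e+17 / 0.001 = 3.6668055e+20 litre ≈ 3.667e+20 litre (4 s.f.).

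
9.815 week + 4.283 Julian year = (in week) 233.3. Check: 1 week = 604800 s, so 9.815 week = 9.815 * 604800 = 5936112 s. 1 Julian year = 31557600 s, so 4.283 Julian year = 4.283 * 31557600 = 1.351612e+08 s. Sum: 5936112 + 1.351612e+08 = 1.4109731e+08 s. 1 week = 604800 s, so 1.4109731e+08 s = 1.4109731e+08 / 604800 = 233.29582 week ≈ 233.3 week (4 s.f.).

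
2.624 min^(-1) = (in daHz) 1 min^(-1) = 0.016666667 Hz, so 2.624 min^(-1) = 2.624 * 0.016666667 = 0.043733333 Hz. 1 daHz = 10 Hz, so 0.043733333 Hz = 0.043733333 / 10 = 0.0043733333 daHz ≈ 0.004373 daHz (4 s.f.). Final answer: 0.004373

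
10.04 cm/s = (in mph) 1 cm/s = 0.01 m/s, so 10.04 cm/s = 10.04 * 0.01 = 0.1004 m/s. 1 mph = 0.44704 m/s, so 0.1004 m/s = 0.1004 / 0.44704 = 0.2245884 mph ≈ 0.2246 mph (4 s.f.). Final answer: 0.2246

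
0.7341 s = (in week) 1 week = 604800 s, so 0.7341 s = 0.7341 / 604800 = 1.2137897e-06 week ≈ 1.214e-06 week (4 s.f.). Final answer: 1.214e-06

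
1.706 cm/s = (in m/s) 0.01706. Check: 1 cm/s = 0.01 m/s, so 1.706 cm/s = 1.706 * 0.01 = 0.01706 m/s. Result: 0.01706 m/s.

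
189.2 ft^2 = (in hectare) 1 ft^2 = 0.09290304 m^2, so 189.2 ft^2 = 189.2 * 0.09290304 = 17.577255 m^2. 1 hectare = 10000 m^2, so 17.577255 m^2 = 17.577255 / 10000 = 0.0017577255 hectare ≈ 0.001758 hectare (4 s.f.). Final answer: 0.001758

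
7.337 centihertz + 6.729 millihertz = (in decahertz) 0.00801. Check: 1 centihertz = 0.01 Hz, so 7.337 centihertz = 7.337 * 0.01 = 0.07337 Hz. 1 millihertz = 0.001 Hz, so 6.729 millihertz = 6.729 * 0.001 = 0.006729 Hz. Sum: 0.07337 + 0.006729 = 0.080099 Hz. 1 decahertz = 10 Hz, so 0.080099 Hz = 0.080099 / 10 = 0.0080099 decahertz ≈ 0.00801 decahertz (4 s.f.).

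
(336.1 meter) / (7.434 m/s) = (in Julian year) 1.433e-06. Check: 336.1 meter = 336.1 m. 7.434 m/s is already in m/s. Combine: 336.1 m / 7.434 m/s = 45.211192 s. 1 Julian year = 31557600 s, so 45.211192 s = 45.211192 / 31557600 = 1.4326562e-06 Julian year ≈ 1.433e-06 Julian year (4 s.f.).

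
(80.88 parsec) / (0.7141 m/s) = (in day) 1 parsec = 3.0856776e+16 m, so 80.88 parsec = 80.88 * 3.0856776e+16 = 2.495696e+18 m. 0.7141 m/s is already in m/s. Combine: 2.495696e+18 m / 0.7141 m/s = 3.4948831e+18 s. 1 day = 86400 s, so 3.4948831e+18 s = 3.4948831e+18 / 86400 = 4.0450036e+13 day ≈ 4.045e+13 day (4 s.f.). Final answer: 4.045e+13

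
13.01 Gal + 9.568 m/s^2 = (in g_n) 0.9889. Check: 1 Gal = 0.01 m/s^2, so 13.01 Gal = 13.01 * 0.01 = 0.1301 m/s^2. 9.568 m/s^2 is already in m/s^2. Sum: 0.1301 + 9.568 = 9.6981 m/s^2. 1 g_n = 9.80665 m/s^2, so 9.6981 m/s^2 = 9.6981 / 9.80665 = 0.98893098 g_n ≈ 0.9889 g_n (4 s.f.).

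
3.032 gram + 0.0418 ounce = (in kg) 1 gram = 0.001 kg, so 3.032 gram = 3.032 * 0.001 = 0.003032 kg. 1 ounce = 0.028349523 kg, so 0.0418 ounce = 0.0418 * 0.028349523 = 0.0011850101 kg. Sum: 0.003032 + 0.0011850101 = 0.0042170101 kg. Result: 0.0042170101 kg ≈ 0.004217 kg (4 s.f.). Final answer: 0.004217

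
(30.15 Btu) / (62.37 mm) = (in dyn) 1 Btu = 1055.0559 J, so 30.15 Btu = 30.15 * 1055.0559 = 31809.934 J. 1 mm = 0.001 m, so 62.37 mm = 62.37 * 0.001 = 0.06237 m. Combine: 31809.934 J / 0.06237 m = 510019.78 N. 1 dyn = 1e-05 N, so 510019.78 N = 510019.78 / 1e-05 = 5.1001978e+10 dyn ≈ 5.1e+10 dyn (4 s.f.). Final answer: 5.1e+10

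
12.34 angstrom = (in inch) 1 angstrom = 1e-10 m, so 12.34 angstrom = 12.34 * 1e-10 = 1.234e-09 m. 1 inch = 0.0254 m, so 1.234e-09 m = 1.234e-09 / 0.0254 = 4.8582677e-08 inch ≈ 4.858e-08 inch (4 s.f.). Final answer: 4.858e-08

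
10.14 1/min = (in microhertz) 1.69e+05. Check: 1 1/min = 0.016666667 Hz, so 10.14 1/min = 10.14 * 0.016666667 = 0.169 Hz. 1 microhertz = 1e-06 Hz, so 0.169 Hz = 0.169 / 1e-06 = 169000 microhertz ≈ 1.69e+05 microhertz (4 s.f.).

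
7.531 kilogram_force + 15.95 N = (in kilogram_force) 1 kilogram_force = 9.80665 N, so 7.531 kilogram_force = 7.531 * 9.80665 = 73.853881 N. 15.95 N is already in N. Sum: 73.853881 + 15.95 = 89.803881 N. 1 kilogram_force = 9.80665 N, so 89.803881 N = 89.803881 / 9.80665 = 9.1574474 kilogram_force ≈ 9.157 kilogram_force (4 s.f.). Final answer: 9.157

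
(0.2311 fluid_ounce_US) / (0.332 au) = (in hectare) 1 fluid_ounce_US = 2.957353e-05 m^3, so 0.2311 fluid_ounce_US = 0.2311 * 2.957353e-05 = 6.8344427e-06 m^3. 1 au = 1.4959787e+11 m, so 0.332 au = 0.332 * 1.4959787e+11 = 4.9666493e+10 m. Combine: 6.8344427e-06 m^3 / 4.9666493e+10 m = 1.3760671e-16 m^2. 1 hectare = 10000 m^2, so 1.3760671e-16 m^2 = 1.3760671e-16 / 10000 = 1.3760671e-20 hectare ≈ 1.376e-20 hectare (4 s.f.). Final answer: 1.376e-20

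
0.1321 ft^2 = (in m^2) 1 ft^2 = 0.09290304 m^2, so 0.1321 ft^2 = 0.1321 * 0.09290304 = 0.012272492 m^2. Result: 0.012272492 m^2 ≈ 0.01227 m^2 (4 s.f.). Final answer: 0.01227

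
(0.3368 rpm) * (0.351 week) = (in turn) 1 rpm = 0.10471976 rad/s, so 0.3368 rpm = 0.3368 * 0.10471976 = 0.035269614 rad/s. 1 week = 604800 s, so 0.351 week = 0.351 * 604800 = 212284.8 s. Combine: 0.035269614 rad/s * 212284.8 s = 7487.2029 rad. 1 turn = 6.2831853 rad, so 7487.2029 rad = 7487.2029 / 6.2831853 = 1191.6253 turn ≈ 1192 turn (4 s.f.). Final answer: 1192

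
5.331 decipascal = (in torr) 1 decipascal = 0.1 Pa, so 5.331 decipascal = 5.331 * 0.1 = 0.5331 Pa. 1 torr = 133.32237 Pa, so 0.5331 Pa = 0.5331 / 133.32237 = 0.0039985788 torr ≈ 0.003999 torr (4 s.f.). Final answer: 0.003999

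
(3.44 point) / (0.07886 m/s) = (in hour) 1 point = 0.00035277778 m, so 3.44 point = 3.44 * 0.00035277778 = 0.0012135556 m. 0.07886 m/s is already in m/s. Combine: 0.0012135556 m / 0.07886 m/s = 0.015388734 s. 1 hour = 3600 s, so 0.015388734 s = 0.015388734 / 3600 = 4.2746483e-06 hour ≈ 4.275e-06 hour (4 s.f.). Final answer: 4.275e-06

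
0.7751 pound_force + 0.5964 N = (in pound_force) 1 pound_force = 4.4482216 N, so 0.7751 pound_force = 0.7751 * 4.4482216 = 3.4478166 N. 0.5964 N is already in N. Sum: 3.4478166 + 0.5964 = 4.0442166 N. 1 pound_force = 4.4482216 N, so 4.0442166 N = 4.0442166 / 4.4482216 = 0.90917605 pound_force ≈ 0.9092 pound_force (4 s.f.). Final answer: 0.9092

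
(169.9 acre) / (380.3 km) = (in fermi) 1.808e+15. Check: 1 acre = 4046.8564 m^2, so 169.9 acre = 169.9 * 4046.8564 = 687560.91 m^2. 1 km = 1000 m, so 380.3 km = 380.3 * 1000 = 380300 m. Combine: 687560.91 m^2 / 380300 m = 1.8079435 m. 1 fermi = 1e-15 m, so 1.8079435 m = 1.8079435 / 1e-15 = 1.8079435e+15 fermi ≈ 1.808e+15 fermi (4 s.f.).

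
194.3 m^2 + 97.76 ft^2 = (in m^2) 203.4. Check: 194.3 m^2 is already in m^2. 1 ft^2 = 0.09290304 m^2, so 97.76 ft^2 = 97.76 * 0.09290304 = 9.0822012 m^2. Sum: 194.3 + 9.0822012 = 203.3822 m^2. Result: 203.3822 m^2 ≈ 203.4 m^2 (4 s.f.).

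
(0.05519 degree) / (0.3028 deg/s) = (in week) 3.014e-07. Check: 1 degree = 0.017453293 rad, so 0.05519 degree = 0.05519 * 0.017453293 = 0.00096324721 rad. 1 deg/s = 0.017453293 rad/s, so 0.3028 deg/s = 0.3028 * 0.017453293 = 0.005284857 rad/s. Combine: 0.00096324721 rad / 0.005284857 rad/s = 0.18226552 s. 1 week = 604800 s, so 0.18226552 s = 0.18226552 / 604800 = 3.0136495e-07 week ≈ 3.014e-07 week (4 s.f.).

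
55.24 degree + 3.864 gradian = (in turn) 1 degree = 0.017453293 rad, so 55.24 degree = 55.24 * 0.017453293 = 0.96411988 rad. 1 gradian = 0.015707963 rad, so 3.864 gradian = 3.864 * 0.015707963 = 0.06069557 rad. Sum: 0.96411988 + 0.06069557 = 1.0248154 rad. 1 turn = 6.2831853 rad, so 1.0248154 rad = 1.0248154 / 6.2831853 = 0.16310444 turn ≈ 0.1631 turn (4 s.f.). Final answer: 0.1631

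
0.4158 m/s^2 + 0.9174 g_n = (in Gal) 941.2. Check: 0.4158 m/s^2 is already in m/s^2. 1 g_n = 9.80665 m/s^2, so 0.9174 g_n = 0.9174 * 9.80665 = 8.9966207 m/s^2. Sum: 0.4158 + 8.9966207 = 9.4124207 m/s^2. 1 Gal = 0.01 m/s^2, so 9.4124207 m/s^2 = 9.4124207 / 0.01 = 941.24207 Gal ≈ 941.2 Gal (4 s.f.).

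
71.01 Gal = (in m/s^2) 0.7101. Check: 1 Gal = 0.01 m/s^2, so 71.01 Gal = 71.01 * 0.01 = 0.7101 m/s^2. Result: 0.7101 m/s^2.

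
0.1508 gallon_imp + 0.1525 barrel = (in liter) 1 gallon_imp = 0.00454609 m^3, so 0.1508 gallon_imp = 0.1508 * 0.00454609 = 0.00068555037 m^3. 1 barrel = 0.15898729 m^3, so 0.1525 barrel = 0.1525 * 0.15898729 = 0.024245562 m^3. Sum: 0.00068555037 + 0.024245562 = 0.024931113 m^3. 1 liter = 0.001 m^3, so 0.024931113 m^3 = 0.024931113 / 0.001 = 24.931113 liter ≈ 24.93 liter (4 s.f.). Final answer: 24.93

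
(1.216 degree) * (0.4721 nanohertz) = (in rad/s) 1.002e-11. Check: 1 degree = 0.017453293 rad, so 1.216 degree = 1.216 * 0.017453293 = 0.021223204 rad. 1 nanohertz = 1e-09 Hz, so 0.4721 nanohertz = 0.4721 * 1e-09 = 4.721e-10 Hz. Combine: 0.021223204 rad * 4.721e-10 Hz = 1.0019474e-11 rad/s. Result: 1.0019474e-11 rad/s ≈ 1.002e-11 rad/s (4 s.f.).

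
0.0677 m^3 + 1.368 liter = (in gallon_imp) 15.19. Check: 0.0677 m^3 is already in m^3. 1 liter = 0.001 m^3, so 1.368 liter = 1.368 * 0.001 = 0.001368 m^3. Sum: 0.0677 + 0.001368 = 0.069068 m^3. 1 gallon_imp = 0.00454609 m^3, so 0.069068 m^3 = 0.069068 / 0.00454609 = 15.192836 gallon_imp ≈ 15.19 gallon_imp (4 s.f.).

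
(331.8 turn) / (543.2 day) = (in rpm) 0.0004242. Check: 1 turn = 6.2831853 rad, so 331.8 turn = 331.8 * 6.2831853 = 2084.7609 rad. 1 day = 86400 s, so 543.2 day = 543.2 * 86400 = 46932480 s. Combine: 2084.7609 rad / 46932480 s = 4.4420429e-05 rad/s. 1 rpm = 0.10471976 rad/s, so 4.4420429e-05 rad/s = 4.4420429e-05 / 0.10471976 = 0.00042418385 rpm ≈ 0.0004242 rpm (4 s.f.).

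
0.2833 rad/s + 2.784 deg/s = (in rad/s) 0.2833 rad/s is already in rad/s. 1 deg/s = 0.017453293 rad/s, so 2.784 deg/s = 2.784 * 0.017453293 = 0.048589966 rad/s. Sum: 0.2833 + 0.048589966 = 0.33188997 rad/s. Result: 0.33188997 rad/s ≈ 0.3319 rad/s (4 s.f.). Final answer: 0.3319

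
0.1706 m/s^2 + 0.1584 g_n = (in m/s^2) 0.1706 m/s^2 is already in m/s^2. 1 g_n = 9.80665 m/s^2, so 0.1584 g_n = 0.1584 * 9.80665 = 1.5533734 m/s^2. Sum: 0.1706 + 1.5533734 = 1.7239734 m/s^2. Result: 1.7239734 m/s^2 ≈ 1.724 m/s^2 (4 s.f.). Final answer: 1.724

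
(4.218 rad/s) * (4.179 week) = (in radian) 1.066e+07. Check: 4.218 rad/s is already in rad/s. 1 week = 604800 s, so 4.179 week = 4.179 * 604800 = 2527459.2 s. Combine: 4.218 rad/s * 2527459.2 s = 10660823 rad. 10660823 rad = 10660823 radian ≈ 1.066e+07 radian (4 s.f.).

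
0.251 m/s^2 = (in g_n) 1 g_n = 9.80665 m/s^2, so 0.251 m/s^2 = 0.251 / 9.80665 = 0.025594877 g_n ≈ 0.02559 g_n (4 s.f.). Final answer: 0.02559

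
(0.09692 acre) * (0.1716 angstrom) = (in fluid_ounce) 1 acre = 4046.8564 m^2, so 0.09692 acre = 0.09692 * 4046.8564 = 392.22132 m^2. 1 angstrom = 1e-10 m, so 0.1716 angstrom = 0.1716 * 1e-10 = 1.716e-11 m. Combine: 392.22132 m^2 * 1.716e-11 m = 6.7305179e-09 m^3. 1 fluid_ounce = 2.957353e-05 m^3, so 6.7305179e-09 m^3 = 6.7305179e-09 / 2.957353e-05 = 0.00022758589 fluid_ounce ≈ 0.0002276 fluid_ounce (4 s.f.). Final answer: 0.0002276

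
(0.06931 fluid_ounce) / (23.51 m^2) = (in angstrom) 1 fluid_ounce = 2.957353e-05 m^3, so 0.06931 fluid_ounce = 0.06931 * 2.957353e-05 = 2.0497413e-06 m^3. 23.51 m^2 is already in m^2. Combine: 2.0497413e-06 m^3 / 23.51 m^2 = 8.7185935e-08 m. 1 angstrom = 1e-10 m, so 8.7185935e-08 m = 8.7185935e-08 / 1e-10 = 871.85935 angstrom ≈ 871.9 angstrom (4 s.f.). Final answer: 871.9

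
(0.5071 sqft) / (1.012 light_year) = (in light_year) 5.201e-34. Check: 1 sqft = 0.09290304 m^2, so 0.5071 sqft = 0.5071 * 0.09290304 = 0.047111132 m^2. 1 light_year = 9.4607305e+15 m, so 1.012 light_year = 1.012 * 9.4607305e+15 = 9.5742592e+15 m. Combine: 0.047111132 m^2 / 9.5742592e+15 m = 4.9206033e-18 m. 1 light_year = 9.4607305e+15 m, so 4.9206033e-18 m = 4.9206033e-18 / 9.4607305e+15 = 5.2010818e-34 light_year ≈ 5.201e-34 light_year (4 s.f.).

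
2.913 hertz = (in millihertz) 2.913 hertz = 2.913 Hz. 1 millihertz = 0.001 Hz, so 2.913 Hz = 2.913 / 0.001 = 2913 millihertz. Final answer: 2913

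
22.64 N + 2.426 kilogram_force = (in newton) 46.43. Check: 22.64 N is already in N. 1 kilogram_force = 9.80665 N, so 2.426 kilogram_force = 2.426 * 9.80665 = 23.790933 N. Sum: 22.64 + 23.790933 = 46.430933 N. 46.430933 N = 46.430933 newton ≈ 46.43 newton (4 s.f.).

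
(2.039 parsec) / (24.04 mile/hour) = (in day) 6.776e+10. Check: 1 parsec = 3.0856776e+16 m, so 2.039 parsec = 2.039 * 3.0856776e+16 = 6.2916966e+16 m. 1 mile/hour = 0.44704 m/s, so 24.04 mile/hour = 24.04 * 0.44704 = 10.746842 m/s. Combine: 6.2916966e+16 m / 10.746842 m/s = 5.8544611e+15 s. 1 day = 86400 s, so 5.8544611e+15 s = 5.8544611e+15 / 86400 = 6.7759966e+10 day ≈ 6.776e+10 day (4 s.f.).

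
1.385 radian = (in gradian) 1.385 radian = 1.385 rad. 1 gradian = 0.015707963 rad, so 1.385 rad = 1.385 / 0.015707963 = 88.171838 gradian ≈ 88.17 gradian (4 s.f.). Final answer: 88.17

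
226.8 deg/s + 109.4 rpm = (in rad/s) 1 deg/s = 0.017453293 rad/s, so 226.8 deg/s = 226.8 * 0.017453293 = 3.9584067 rad/s. 1 rpm = 0.10471976 rad/s, so 109.4 rpm = 109.4 * 0.10471976 = 11.456341 rad/s. Sum: 3.9584067 + 11.456341 = 15.414748 rad/s. Result: 15.414748 rad/s ≈ 15.41 rad/s (4 s.f.). Final answer: 15.41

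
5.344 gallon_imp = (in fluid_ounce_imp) 1 gallon_imp = 0.00454609 m^3, so 5.344 gallon_imp = 5.344 * 0.00454609 = 0.024294305 m^3. 1 fluid_ounce_imp = 2.8413063e-05 m^3, so 0.024294305 m^3 = 0.024294305 / 2.8413063e-05 = 855.04 fluid_ounce_imp ≈ 855 fluid_ounce_imp (4 s.f.). Final answer: 855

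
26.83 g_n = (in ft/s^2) 863.2. Check: 1 g_n = 9.80665 m/s^2, so 26.83 g_n = 26.83 * 9.80665 = 263.11242 m/s^2. 1 ft/s^2 = 0.3048 m/s^2, so 263.11242 m/s^2 = 263.11242 / 0.3048 = 863.22972 ft/s^2 ≈ 863.2 ft/s^2 (4 s.f.).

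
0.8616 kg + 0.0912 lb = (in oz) 31.85. Check: 0.8616 kg is already in kg. 1 lb = 0.45359237 kg, so 0.0912 lb = 0.0912 * 0.45359237 = 0.041367624 kg. Sum: 0.8616 + 0.041367624 = 0.90296762 kg. 1 oz = 0.028349523 kg, so 0.90296762 kg = 0.90296762 / 0.028349523 = 31.851246 oz ≈ 31.85 oz (4 s.f.).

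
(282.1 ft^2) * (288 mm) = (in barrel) 47.47. Check: 1 ft^2 = 0.09290304 m^2, so 282.1 ft^2 = 282.1 * 0.09290304 = 26.207948 m^2. 1 mm = 0.001 m, so 288 mm = 288 * 0.001 = 0.288 m. Combine: 26.207948 m^2 * 0.288 m = 7.5478889 m^3. 1 barrel = 0.15898729 m^3, so 7.5478889 m^3 = 7.5478889 / 0.15898729 = 47.474793 barrel ≈ 47.47 barrel (4 s.f.).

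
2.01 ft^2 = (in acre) 1 ft^2 = 0.09290304 m^2, so 2.01 ft^2 = 2.01 * 0.09290304 = 0.18673511 m^2. 1 acre = 4046.8564 m^2, so 0.18673511 m^2 = 0.18673511 / 4046.8564 = 4.6143251e-05 acre ≈ 4.614e-05 acre (4 s.f.). Final answer: 4.614e-05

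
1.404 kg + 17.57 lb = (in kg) 1.404 kg is already in kg. 1 lb = 0.45359237 kg, so 17.57 lb = 17.57 * 0.45359237 = 7.9696179 kg. Sum: 1.404 + 7.9696179 = 9.3736179 kg. Result: 9.3736179 kg ≈ 9.374 kg (4 s.f.). Final answer: 9.374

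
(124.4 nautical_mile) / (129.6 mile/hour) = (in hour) 1.105. Check: 1 nautical_mile = 1852 m, so 124.4 nautical_mile = 124.4 * 1852 = 230388.8 m. 1 mile/hour = 0.44704 m/s, so 129.6 mile/hour = 129.6 * 0.44704 = 57.936384 m/s. Combine: 230388.8 m / 57.936384 m/s = 3976.5823 s. 1 hour = 3600 s, so 3976.5823 s = 3976.5823 / 3600 = 1.1046062 hour ≈ 1.105 hour (4 s.f.).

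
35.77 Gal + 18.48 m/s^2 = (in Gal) 1 Gal = 0.01 m/s^2, so 35.77 Gal = 35.77 * 0.01 = 0.3577 m/s^2. 18.48 m/s^2 is already in m/s^2. Sum: 0.3577 + 18.48 = 18.8377 m/s^2. 1 Gal = 0.01 m/s^2, so 18.8377 m/s^2 = 18.8377 / 0.01 = 1883.77 Gal ≈ 1884 Gal (4 s.f.). Final answer: 1884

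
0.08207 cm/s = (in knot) 0.001595. Check: 1 cm/s = 0.01 m/s, so 0.08207 cm/s = 0.08207 * 0.01 = 0.0008207 m/s. 1 knot = 0.51444444 m/s, so 0.0008207 m/s = 0.0008207 / 0.51444444 = 0.0015953132 knot ≈ 0.001595 knot (4 s.f.).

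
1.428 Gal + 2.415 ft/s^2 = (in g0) 0.07652. Check: 1 Gal = 0.01 m/s^2, so 1.428 Gal = 1.428 * 0.01 = 0.01428 m/s^2. 1 ft/s^2 = 0.3048 m/s^2, so 2.415 ft/s^2 = 2.415 * 0.3048 = 0.736092 m/s^2. Sum: 0.01428 + 0.736092 = 0.750372 m/s^2. 1 g0 = 9.80665 m/s^2, so 0.750372 m/s^2 = 0.750372 / 9.80665 = 0.076516649 g0 ≈ 0.07652 g0 (4 s.f.).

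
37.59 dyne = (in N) 0.0003759. Check: 1 dyne = 1e-05 N, so 37.59 dyne = 37.59 * 1e-05 = 0.0003759 N. Result: 0.0003759 N.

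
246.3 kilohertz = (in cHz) 2.463e+07. Check: 1 kilohertz = 1000 Hz, so 246.3 kilohertz = 246.3 * 1000 = 246300 Hz. 1 cHz = 0.01 Hz, so 246300 Hz = 246300 / 0.01 = 24630000 cHz ≈ 2.463e+07 cHz (4 s.f.).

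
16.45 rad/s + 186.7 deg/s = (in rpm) 16.45 rad/s is already in rad/s. 1 deg/s = 0.017453293 rad/s, so 186.7 deg/s = 186.7 * 0.017453293 = 3.2585297 rad/s. Sum: 16.45 + 3.2585297 = 19.70853 rad/s. 1 rpm = 0.10471976 rad/s, so 19.70853 rad/s = 19.70853 / 0.10471976 = 188.2026 rpm ≈ 188.2 rpm (4 s.f.). Final answer: 188.2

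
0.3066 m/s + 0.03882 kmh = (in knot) 0.6169. Check: 0.3066 m/s is already in m/s. 1 kmh = 0.27777778 m/s, so 0.03882 kmh = 0.03882 * 0.27777778 = 0.010783333 m/s. Sum: 0.3066 + 0.010783333 = 0.31738333 m/s. 1 knot = 0.51444444 m/s, so 0.31738333 m/s = 0.31738333 / 0.51444444 = 0.61694384 knot ≈ 0.6169 knot (4 s.f.).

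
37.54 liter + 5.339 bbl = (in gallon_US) 234.2. Check: 1 liter = 0.001 m^3, so 37.54 liter = 37.54 * 0.001 = 0.03754 m^3. 1 bbl = 0.15898729 m^3, so 5.339 bbl = 5.339 * 0.15898729 = 0.84883317 m^3. Sum: 0.03754 + 0.84883317 = 0.88637317 m^3. 1 gallon_US = 0.0037854118 m^3, so 0.88637317 m^3 = 0.88637317 / 0.0037854118 = 234.15502 gallon_US ≈ 234.2 gallon_US (4 s.f.).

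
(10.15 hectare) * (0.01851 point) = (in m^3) 0.6628. Check: 1 hectare = 10000 m^2, so 10.15 hectare = 10.15 * 10000 = 101500 m^2. 1 point = 0.00035277778 m, so 0.01851 point = 0.01851 * 0.00035277778 = 6.5299167e-06 m. Combine: 101500 m^2 * 6.5299167e-06 m = 0.66278654 m^3. Result: 0.66278654 m^3 ≈ 0.6628 m^3 (4 s.f.).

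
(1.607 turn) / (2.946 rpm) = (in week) 1 turn = 6.2831853 rad, so 1.607 turn = 1.607 * 6.2831853 = 10.097079 rad. 1 rpm = 0.10471976 rad/s, so 2.946 rpm = 2.946 * 0.10471976 = 0.3085044 rad/s. Combine: 10.097079 rad / 0.3085044 rad/s = 32.729124 s. 1 week = 604800 s, so 32.729124 s = 32.729124 / 604800 = 5.4115615e-05 week ≈ 5.412e-05 week (4 s.f.). Final answer: 5.412e-05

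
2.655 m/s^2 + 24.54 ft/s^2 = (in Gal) 1013. Check: 2.655 m/s^2 is already in m/s^2. 1 ft/s^2 = 0.3048 m/s^2, so 24.54 ft/s^2 = 24.54 * 0.3048 = 7.479792 m/s^2. Sum: 2.655 + 7.479792 = 10.134792 m/s^2. 1 Gal = 0.01 m/s^2, so 10.134792 m/s^2 = 10.134792 / 0.01 = 1013.4792 Gal ≈ 1013 Gal (4 s.f.).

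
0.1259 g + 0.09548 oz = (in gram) 1 g = 0.001 kg, so 0.1259 g = 0.1259 * 0.001 = 0.0001259 kg. 1 oz = 0.028349523 kg, so 0.09548 oz = 0.09548 * 0.028349523 = 0.0027068125 kg. Sum: 0.0001259 + 0.0027068125 = 0.0028327125 kg. 1 gram = 0.001 kg, so 0.0028327125 kg = 0.0028327125 / 0.001 = 2.8327125 gram ≈ 2.833 gram (4 s.f.). Final answer: 2.833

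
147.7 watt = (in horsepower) 147.7 watt = 147.7 W. 1 horsepower = 745.69987 W, so 147.7 W = 147.7 / 745.69987 = 0.19806896 horsepower ≈ 0.1981 horsepower (4 s.f.). Final answer: 0.1981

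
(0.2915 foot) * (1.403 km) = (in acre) 1 foot = 0.3048 m, so 0.2915 foot = 0.2915 * 0.3048 = 0.0888492 m. 1 km = 1000 m, so 1.403 km = 1.403 * 1000 = 1403 m. Combine: 0.0888492 m * 1403 m = 124.65543 m^2. 1 acre = 4046.8564 m^2, so 124.65543 m^2 = 124.65543 / 4046.8564 = 0.030803027 acre ≈ 0.0308 acre (4 s.f.). Final answer: 0.0308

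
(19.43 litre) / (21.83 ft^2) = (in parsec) 1 litre = 0.001 m^3, so 19.43 litre = 19.43 * 0.001 = 0.01943 m^3. 1 ft^2 = 0.09290304 m^2, so 21.83 ft^2 = 21.83 * 0.09290304 = 2.0280734 m^2. Combine: 0.01943 m^3 / 2.0280734 m^2 = 0.0095805213 m. 1 parsec = 3.0856776e+16 m, so 0.0095805213 m = 0.0095805213 / 3.0856776e+16 = 3.1048355e-19 parsec ≈ 3.105e-19 parsec (4 s.f.). Final answer: 3.105e-19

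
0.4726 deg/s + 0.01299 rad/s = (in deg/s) 1 deg/s = 0.017453293 rad/s, so 0.4726 deg/s = 0.4726 * 0.017453293 = 0.008248426 rad/s. 0.01299 rad/s is already in rad/s. Sum: 0.008248426 + 0.01299 = 0.021238426 rad/s. 1 deg/s = 0.017453293 rad/s, so 0.021238426 rad/s = 0.021238426 / 0.017453293 = 1.2168722 deg/s ≈ 1.217 deg/s (4 s.f.). Final answer: 1.217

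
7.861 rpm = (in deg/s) 47.17. Check: 1 rpm = 0.10471976 rad/s, so 7.861 rpm = 7.861 * 0.10471976 = 0.82320199 rad/s. 1 deg/s = 0.017453293 rad/s, so 0.82320199 rad/s = 0.82320199 / 0.017453293 = 47.166 deg/s ≈ 47.17 deg/s (4 s.f.).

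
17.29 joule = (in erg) 1.729e+08. Check: 17.29 joule = 17.29 J. 1 erg = 1e-07 J, so 17.29 J = 17.29 / 1e-07 = 1.729e+08 erg.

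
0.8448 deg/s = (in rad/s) 0.01474. Check: 1 deg/s = 0.017453293 rad/s, so 0.8448 deg/s = 0.8448 * 0.017453293 = 0.014744542 rad/s. Result: 0.014744542 rad/s ≈ 0.01474 rad/s (4 s.f.).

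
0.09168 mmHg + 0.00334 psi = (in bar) 1 mmHg = 133.32237 Pa, so 0.09168 mmHg = 0.09168 * 133.32237 = 12.222995 Pa. 1 psi = 6894.7573 Pa, so 0.00334 psi = 0.00334 * 6894.7573 = 23.028489 Pa. Sum: 12.222995 + 23.028489 = 35.251484 Pa. 1 bar = 100000 Pa, so 35.251484 Pa = 35.251484 / 100000 = 0.00035251484 bar ≈ 0.0003525 bar (4 s.f.). Final answer: 0.0003525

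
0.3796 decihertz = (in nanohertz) 1 decihertz = 0.1 Hz, so 0.3796 decihertz = 0.3796 * 0.1 = 0.03796 Hz. 1 nanohertz = 1e-09 Hz, so 0.03796 Hz = 0.03796 / 1e-09 = 37960000 nanohertz ≈ 3.796e+07 nanohertz (4 s.f.). Final answer: 3.796e+07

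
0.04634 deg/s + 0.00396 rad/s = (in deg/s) 0.2732. Check: 1 deg/s = 0.017453293 rad/s, so 0.04634 deg/s = 0.04634 * 0.017453293 = 0.00080878558 rad/s. 0.00396 rad/s is already in rad/s. Sum: 0.00080878558 + 0.00396 = 0.0047687856 rad/s. 1 deg/s = 0.017453293 rad/s, so 0.0047687856 rad/s = 0.0047687856 / 0.017453293 = 0.27323129 deg/s ≈ 0.2732 deg/s (4 s.f.).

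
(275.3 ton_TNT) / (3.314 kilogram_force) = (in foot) 1 ton_TNT = 4.184e+09 J, so 275.3 ton_TNT = 275.3 * 4.184e+09 = 1.1518552e+12 J. 1 kilogram_force = 9.80665 N, so 3.314 kilogram_force = 3.314 * 9.80665 = 32.499238 N. Combine: 1.1518552e+12 J / 32.499238 N = 3.5442529e+10 m. 1 foot = 0.3048 m, so 3.5442529e+10 m = 3.5442529e+10 / 0.3048 = 1.1628126e+11 foot ≈ 1.163e+11 foot (4 s.f.). Final answer: 1.163e+11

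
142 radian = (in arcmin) 4.882e+05. Check: 142 radian = 142 rad. 1 arcmin = 0.00029088821 rad, so 142 rad = 142 / 0.00029088821 = 488160.04 arcmin ≈ 4.882e+05 arcmin (4 s.f.).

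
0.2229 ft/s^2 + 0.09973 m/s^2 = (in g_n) 1 ft/s^2 = 0.3048 m/s^2, so 0.2229 ft/s^2 = 0.2229 * 0.3048 = 0.06793992 m/s^2. 0.09973 m/s^2 is already in m/s^2. Sum: 0.06793992 + 0.09973 = 0.16766992 m/s^2. 1 g_n = 9.80665 m/s^2, so 0.16766992 m/s^2 = 0.16766992 / 9.80665 = 0.017097574 g_n ≈ 0.0171 g_n (4 s.f.). Final answer: 0.0171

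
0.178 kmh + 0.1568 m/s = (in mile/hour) 1 kmh = 0.27777778 m/s, so 0.178 kmh = 0.178 * 0.27777778 = 0.049444444 m/s. 0.1568 m/s is already in m/s. Sum: 0.049444444 + 0.1568 = 0.20624444 m/s. 1 mile/hour = 0.44704 m/s, so 0.20624444 m/s = 0.20624444 / 0.44704 = 0.46135568 mile/hour ≈ 0.4614 mile/hour (4 s.f.). Final answer: 0.4614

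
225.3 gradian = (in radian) 3.539. Check: 1 gradian = 0.015707963 rad, so 225.3 gradian = 225.3 * 0.015707963 = 3.5390041 rad. 3.5390041 rad = 3.5390041 radian ≈ 3.539 radian (4 s.f.).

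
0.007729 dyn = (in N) 7.729e-08. Check: 1 dyn = 1e-05 N, so 0.007729 dyn = 0.007729 * 1e-05 = 7.729e-08 N. Result: 7.729e-08 N.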